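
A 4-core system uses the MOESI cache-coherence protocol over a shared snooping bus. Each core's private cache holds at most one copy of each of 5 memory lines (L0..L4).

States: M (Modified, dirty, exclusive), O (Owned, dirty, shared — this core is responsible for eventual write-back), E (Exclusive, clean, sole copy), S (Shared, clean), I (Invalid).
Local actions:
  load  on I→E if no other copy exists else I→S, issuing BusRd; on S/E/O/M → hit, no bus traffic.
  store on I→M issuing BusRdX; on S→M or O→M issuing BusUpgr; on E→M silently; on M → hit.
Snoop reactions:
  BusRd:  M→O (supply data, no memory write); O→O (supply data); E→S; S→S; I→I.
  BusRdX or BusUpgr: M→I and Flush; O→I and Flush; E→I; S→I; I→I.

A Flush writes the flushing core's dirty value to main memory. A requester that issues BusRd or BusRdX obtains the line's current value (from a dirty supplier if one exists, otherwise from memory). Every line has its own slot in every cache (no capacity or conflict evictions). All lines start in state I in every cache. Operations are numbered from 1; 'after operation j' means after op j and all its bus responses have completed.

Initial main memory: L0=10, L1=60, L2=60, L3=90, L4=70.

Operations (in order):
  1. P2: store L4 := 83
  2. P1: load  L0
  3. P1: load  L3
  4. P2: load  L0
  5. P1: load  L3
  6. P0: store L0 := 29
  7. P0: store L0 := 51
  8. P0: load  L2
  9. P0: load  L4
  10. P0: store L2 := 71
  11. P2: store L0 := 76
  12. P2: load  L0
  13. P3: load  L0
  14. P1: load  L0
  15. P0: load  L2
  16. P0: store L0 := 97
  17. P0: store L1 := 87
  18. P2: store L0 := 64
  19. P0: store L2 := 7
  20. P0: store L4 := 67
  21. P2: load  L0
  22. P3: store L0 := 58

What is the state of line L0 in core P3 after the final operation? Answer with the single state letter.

state = M

1. P2: store L4 := 83  bus=[BusRdX]  L4: P0=I P1=I P2=M P3=I  mem[L4]=70
2. P1: load  L0  bus=[BusRd]  L0: P0=I P1=E P2=I P3=I  mem[L0]=10
3. P1: load  L3  bus=[BusRd]  L3: P0=I P1=E P2=I P3=I  mem[L3]=90
4. P2: load  L0  bus=[BusRd]  L0: P0=I P1=S P2=S P3=I  mem[L0]=10
5. P1: load  L3  bus=[-]  L3: P0=I P1=E P2=I P3=I  mem[L3]=90
6. P0: store L0 := 29  bus=[BusRdX]  L0: P0=M P1=I P2=I P3=I  mem[L0]=10
7. P0: store L0 := 51  bus=[-]  L0: P0=M P1=I P2=I P3=I  mem[L0]=10
8. P0: load  L2  bus=[BusRd]  L2: P0=E P1=I P2=I P3=I  mem[L2]=60
9. P0: load  L4  bus=[BusRd]  L4: P0=S P1=I P2=O P3=I  mem[L4]=70
10. P0: store L2 := 71  bus=[-]  L2: P0=M P1=I P2=I P3=I  mem[L2]=60
11. P2: store L0 := 76  bus=[BusRdX,Flush]  L0: P0=I P1=I P2=M P3=I  mem[L0]=51
12. P2: load  L0  bus=[-]  L0: P0=I P1=I P2=M P3=I  mem[L0]=51
13. P3: load  L0  bus=[BusRd]  L0: P0=I P1=I P2=O P3=S  mem[L0]=51
14. P1: load  L0  bus=[BusRd]  L0: P0=I P1=S P2=O P3=S  mem[L0]=51
15. P0: load  L2  bus=[-]  L2: P0=M P1=I P2=I P3=I  mem[L2]=60
16. P0: store L0 := 97  bus=[BusRdX,Flush]  L0: P0=M P1=I P2=I P3=I  mem[L0]=76
17. P0: store L1 := 87  bus=[BusRdX]  L1: P0=M P1=I P2=I P3=I  mem[L1]=60
18. P2: store L0 := 64  bus=[BusRdX,Flush]  L0: P0=I P1=I P2=M P3=I  mem[L0]=97
19. P0: store L2 := 7  bus=[-]  L2: P0=M P1=I P2=I P3=I  mem[L2]=60
20. P0: store L4 := 67  bus=[BusUpgr,Flush]  L4: P0=M P1=I P2=I P3=I  mem[L4]=83
21. P2: load  L0  bus=[-]  L0: P0=I P1=I P2=M P3=I  mem[L0]=97
22. P3: store L0 := 58  bus=[BusRdX,Flush]  L0: P0=I P1=I P2=I P3=M  mem[L0]=64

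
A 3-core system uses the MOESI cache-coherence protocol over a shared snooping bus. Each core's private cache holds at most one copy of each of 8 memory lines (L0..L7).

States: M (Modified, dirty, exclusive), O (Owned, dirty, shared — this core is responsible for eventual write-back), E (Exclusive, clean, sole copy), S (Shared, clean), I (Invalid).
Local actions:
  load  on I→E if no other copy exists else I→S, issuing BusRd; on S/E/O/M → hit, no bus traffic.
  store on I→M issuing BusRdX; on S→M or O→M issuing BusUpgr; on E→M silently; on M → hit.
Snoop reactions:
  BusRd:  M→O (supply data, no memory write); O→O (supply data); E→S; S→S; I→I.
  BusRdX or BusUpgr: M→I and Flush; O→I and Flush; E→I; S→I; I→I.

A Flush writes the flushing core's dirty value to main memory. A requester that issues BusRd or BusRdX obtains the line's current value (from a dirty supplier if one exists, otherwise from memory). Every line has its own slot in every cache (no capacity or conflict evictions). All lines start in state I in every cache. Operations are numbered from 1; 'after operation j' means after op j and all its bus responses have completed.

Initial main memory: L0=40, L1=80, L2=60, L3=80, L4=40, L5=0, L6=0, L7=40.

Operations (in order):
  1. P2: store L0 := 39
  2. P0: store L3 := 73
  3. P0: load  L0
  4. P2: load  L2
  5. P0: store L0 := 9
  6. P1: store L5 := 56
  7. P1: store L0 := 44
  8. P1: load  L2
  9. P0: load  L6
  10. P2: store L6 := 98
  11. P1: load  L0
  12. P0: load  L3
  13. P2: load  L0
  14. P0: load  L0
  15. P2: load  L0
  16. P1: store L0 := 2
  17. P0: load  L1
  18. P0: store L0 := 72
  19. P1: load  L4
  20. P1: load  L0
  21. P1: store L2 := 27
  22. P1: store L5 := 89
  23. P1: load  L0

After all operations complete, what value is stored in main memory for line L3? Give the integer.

memory[L3] = 80

1. P2: store L0 := 39  bus=[BusRdX]  L0: P0=I P1=I P2=M  mem[L0]=40
2. P0: store L3 := 73  bus=[BusRdX]  L3: P0=M P1=I P2=I  mem[L3]=80
3. P0: load  L0  bus=[BusRd]  L0: P0=S P1=I P2=O  mem[L0]=40
4. P2: load  L2  bus=[BusRd]  L2: P0=I P1=I P2=E  mem[L2]=60
5. P0: store L0 := 9  bus=[BusUpgr,Flush]  L0: P0=M P1=I P2=I  mem[L0]=39
6. P1: store L5 := 56  bus=[BusRdX]  L5: P0=I P1=M P2=I  mem[L5]=0
7. P1: store L0 := 44  bus=[BusRdX,Flush]  L0: P0=I P1=M P2=I  mem[L0]=9
8. P1: load  L2  bus=[BusRd]  L2: P0=I P1=S P2=S  mem[L2]=60
9. P0: load  L6  bus=[BusRd]  L6: P0=E P1=I P2=I  mem[L6]=0
10. P2: store L6 := 98  bus=[BusRdX]  L6: P0=I P1=I P2=M  mem[L6]=0
11. P1: load  L0  bus=[-]  L0: P0=I P1=M P2=I  mem[L0]=9
12. P0: load  L3  bus=[-]  L3: P0=M P1=I P2=I  mem[L3]=80
13. P2: load  L0  bus=[BusRd]  L0: P0=I P1=O P2=S  mem[L0]=9
14. P0: load  L0  bus=[BusRd]  L0: P0=S P1=O P2=S  mem[L0]=9
15. P2: load  L0  bus=[-]  L0: P0=S P1=O P2=S  mem[L0]=9
16. P1: store L0 := 2  bus=[BusUpgr]  L0: P0=I P1=M P2=I  mem[L0]=9
17. P0: load  L1  bus=[BusRd]  L1: P0=E P1=I P2=I  mem[L1]=80
18. P0: store L0 := 72  bus=[BusRdX,Flush]  L0: P0=M P1=I P2=I  mem[L0]=2
19. P1: load  L4  bus=[BusRd]  L4: P0=I P1=E P2=I  mem[L4]=40
20. P1: load  L0  bus=[BusRd]  L0: P0=O P1=S P2=I  mem[L0]=2
21. P1: store L2 := 27  bus=[BusUpgr]  L2: P0=I P1=M P2=I  mem[L2]=60
22. P1: store L5 := 89  bus=[-]  L5: P0=I P1=M P2=I  mem[L5]=0
23. P1: load  L0  bus=[-]  L0: P0=O P1=S P2=I  mem[L0]=2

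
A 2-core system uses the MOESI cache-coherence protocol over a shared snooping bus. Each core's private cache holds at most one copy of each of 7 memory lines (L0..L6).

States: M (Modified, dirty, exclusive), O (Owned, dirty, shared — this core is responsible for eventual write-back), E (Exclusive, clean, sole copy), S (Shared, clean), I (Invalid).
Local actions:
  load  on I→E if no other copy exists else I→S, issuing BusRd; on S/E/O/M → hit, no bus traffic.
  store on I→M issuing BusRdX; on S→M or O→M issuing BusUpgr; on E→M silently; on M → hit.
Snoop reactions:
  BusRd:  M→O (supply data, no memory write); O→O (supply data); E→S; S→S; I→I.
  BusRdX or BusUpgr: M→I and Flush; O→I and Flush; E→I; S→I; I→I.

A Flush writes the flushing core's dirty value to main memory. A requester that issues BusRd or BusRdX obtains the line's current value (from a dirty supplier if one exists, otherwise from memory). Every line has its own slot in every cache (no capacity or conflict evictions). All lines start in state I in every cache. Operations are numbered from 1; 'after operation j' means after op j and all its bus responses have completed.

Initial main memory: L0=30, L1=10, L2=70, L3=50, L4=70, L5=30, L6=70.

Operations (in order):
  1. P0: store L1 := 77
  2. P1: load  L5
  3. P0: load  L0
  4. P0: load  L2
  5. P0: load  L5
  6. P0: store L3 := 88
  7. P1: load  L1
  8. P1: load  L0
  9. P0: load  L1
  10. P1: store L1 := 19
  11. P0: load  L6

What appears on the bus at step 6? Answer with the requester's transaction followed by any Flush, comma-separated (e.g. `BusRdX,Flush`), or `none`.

step 1: P0: store L1 := 77  ⟶  MI  (L1)  txn=BusRdX  M[L1]=10
step 2: P1: load  L5  ⟶  IE  (L5)  txn=BusRd  M[L5]=30
step 3: P0: load  L0  ⟶  EI  (L0)  txn=BusRd  M[L0]=30
step 4: P0: load  L2  ⟶  EI  (L2)  txn=BusRd  M[L2]=70
step 5: P0: load  L5  ⟶  SS  (L5)  txn=BusRd  M[L5]=30
step 6: P0: store L3 := 88  ⟶  MI  (L3)  txn=BusRdX  M[L3]=50
step 7: P1: load  L1  ⟶  OS  (L1)  txn=BusRd  M[L1]=10
step 8: P1: load  L0  ⟶  SS  (L0)  txn=BusRd  M[L0]=30
step 9: P0: load  L1  ⟶  OS  (L1)  txn=∅  M[L1]=10
step 10: P1: store L1 := 19  ⟶  IM  (L1)  txn=BusUpgr+Flush  M[L1]=77
step 11: P0: load  L6  ⟶  EI  (L6)  txn=BusRd  M[L6]=70

bus = BusRdX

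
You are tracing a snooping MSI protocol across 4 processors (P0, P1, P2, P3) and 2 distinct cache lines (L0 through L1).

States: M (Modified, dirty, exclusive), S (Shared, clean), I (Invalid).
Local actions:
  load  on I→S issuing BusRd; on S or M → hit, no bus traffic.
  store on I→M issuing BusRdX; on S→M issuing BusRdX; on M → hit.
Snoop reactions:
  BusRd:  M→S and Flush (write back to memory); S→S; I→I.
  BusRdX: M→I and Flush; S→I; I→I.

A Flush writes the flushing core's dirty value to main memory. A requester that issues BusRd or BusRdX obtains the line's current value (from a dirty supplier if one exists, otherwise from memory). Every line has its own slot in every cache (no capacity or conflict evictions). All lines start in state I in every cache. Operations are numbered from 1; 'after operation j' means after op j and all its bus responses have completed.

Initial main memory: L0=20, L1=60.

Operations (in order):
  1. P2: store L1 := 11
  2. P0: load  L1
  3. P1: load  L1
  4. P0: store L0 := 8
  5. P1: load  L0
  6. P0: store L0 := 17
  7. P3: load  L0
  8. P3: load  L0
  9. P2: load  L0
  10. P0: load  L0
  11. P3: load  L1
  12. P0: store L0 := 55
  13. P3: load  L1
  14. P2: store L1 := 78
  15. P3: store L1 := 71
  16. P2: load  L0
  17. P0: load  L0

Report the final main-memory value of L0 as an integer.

memory[L0] = 55

  op1 P2: store L1 := 11 → I/I/M/I on L1; bus BusRdX; mem=60
  op2 P0: load  L1 → S/I/S/I on L1; bus BusRd Flush; mem=11
  op3 P1: load  L1 → S/S/S/I on L1; bus BusRd; mem=11
  op4 P0: store L0 := 8 → M/I/I/I on L0; bus BusRdX; mem=20
  op5 P1: load  L0 → S/S/I/I on L0; bus BusRd Flush; mem=8
  op6 P0: store L0 := 17 → M/I/I/I on L0; bus BusRdX; mem=8
  op7 P3: load  L0 → S/I/I/S on L0; bus BusRd Flush; mem=17
  op8 P3: load  L0 → S/I/I/S on L0; bus (none); mem=17
  op9 P2: load  L0 → S/I/S/S on L0; bus BusRd; mem=17
  op10 P0: load  L0 → S/I/S/S on L0; bus (none); mem=17
  op11 P3: load  L1 → S/S/S/S on L1; bus BusRd; mem=11
  op12 P0: store L0 := 55 → M/I/I/I on L0; bus BusRdX; mem=17
  op13 P3: load  L1 → S/S/S/S on L1; bus (none); mem=11
  op14 P2: store L1 := 78 → I/I/M/I on L1; bus BusRdX; mem=11
  op15 P3: store L1 := 71 → I/I/I/M on L1; bus BusRdX Flush; mem=78
  op16 P2: load  L0 → S/I/S/I on L0; bus BusRd Flush; mem=55
  op17 P0: load  L0 → S/I/S/I on L0; bus (none); mem=55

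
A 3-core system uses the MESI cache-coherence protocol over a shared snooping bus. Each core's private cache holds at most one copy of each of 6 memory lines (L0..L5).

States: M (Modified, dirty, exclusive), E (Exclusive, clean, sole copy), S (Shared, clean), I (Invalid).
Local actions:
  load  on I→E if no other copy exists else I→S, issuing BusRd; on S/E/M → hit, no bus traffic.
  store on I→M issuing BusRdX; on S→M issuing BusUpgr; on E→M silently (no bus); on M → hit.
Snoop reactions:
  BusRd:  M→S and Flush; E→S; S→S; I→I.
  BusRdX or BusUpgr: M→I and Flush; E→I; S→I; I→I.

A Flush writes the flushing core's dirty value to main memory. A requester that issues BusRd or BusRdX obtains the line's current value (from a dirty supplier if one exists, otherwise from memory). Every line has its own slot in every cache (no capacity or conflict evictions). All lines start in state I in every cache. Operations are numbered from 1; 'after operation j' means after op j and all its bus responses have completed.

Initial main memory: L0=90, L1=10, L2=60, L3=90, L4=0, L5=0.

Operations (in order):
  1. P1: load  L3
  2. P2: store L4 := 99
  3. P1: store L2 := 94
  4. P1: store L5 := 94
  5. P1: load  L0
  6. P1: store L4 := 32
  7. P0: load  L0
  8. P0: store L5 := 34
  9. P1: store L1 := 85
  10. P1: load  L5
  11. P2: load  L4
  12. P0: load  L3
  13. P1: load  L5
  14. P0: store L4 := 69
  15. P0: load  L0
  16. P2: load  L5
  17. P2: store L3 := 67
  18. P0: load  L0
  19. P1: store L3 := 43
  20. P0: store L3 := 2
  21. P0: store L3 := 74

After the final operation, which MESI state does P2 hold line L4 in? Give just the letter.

state = I

  op1 P1: load  L3 → I/E/I on L3; bus BusRd; mem=90
  op2 P2: store L4 := 99 → I/I/M on L4; bus BusRdX; mem=0
  op3 P1: store L2 := 94 → I/M/I on L2; bus BusRdX; mem=60
  op4 P1: store L5 := 94 → I/M/I on L5; bus BusRdX; mem=0
  op5 P1: load  L0 → I/E/I on L0; bus BusRd; mem=90
  op6 P1: store L4 := 32 → I/M/I on L4; bus BusRdX Flush; mem=99
  op7 P0: load  L0 → S/S/I on L0; bus BusRd; mem=90
  op8 P0: store L5 := 34 → M/I/I on L5; bus BusRdX Flush; mem=94
  op9 P1: store L1 := 85 → I/M/I on L1; bus BusRdX; mem=10
  op10 P1: load  L5 → S/S/I on L5; bus BusRd Flush; mem=34
  op11 P2: load  L4 → I/S/S on L4; bus BusRd Flush; mem=32
  op12 P0: load  L3 → S/S/I on L3; bus BusRd; mem=90
  op13 P1: load  L5 → S/S/I on L5; bus (none); mem=34
  op14 P0: store L4 := 69 → M/I/I on L4; bus BusRdX; mem=32
  op15 P0: load  L0 → S/S/I on L0; bus (none); mem=90
  op16 P2: load  L5 → S/S/S on L5; bus BusRd; mem=34
  op17 P2: store L3 := 67 → I/I/M on L3; bus BusRdX; mem=90
  op18 P0: load  L0 → S/S/I on L0; bus (none); mem=90
  op19 P1: store L3 := 43 → I/M/I on L3; bus BusRdX Flush; mem=67
  op20 P0: store L3 := 2 → M/I/I on L3; bus BusRdX Flush; mem=43
  op21 P0: store L3 := 74 → M/I/I on L3; bus (none); mem=43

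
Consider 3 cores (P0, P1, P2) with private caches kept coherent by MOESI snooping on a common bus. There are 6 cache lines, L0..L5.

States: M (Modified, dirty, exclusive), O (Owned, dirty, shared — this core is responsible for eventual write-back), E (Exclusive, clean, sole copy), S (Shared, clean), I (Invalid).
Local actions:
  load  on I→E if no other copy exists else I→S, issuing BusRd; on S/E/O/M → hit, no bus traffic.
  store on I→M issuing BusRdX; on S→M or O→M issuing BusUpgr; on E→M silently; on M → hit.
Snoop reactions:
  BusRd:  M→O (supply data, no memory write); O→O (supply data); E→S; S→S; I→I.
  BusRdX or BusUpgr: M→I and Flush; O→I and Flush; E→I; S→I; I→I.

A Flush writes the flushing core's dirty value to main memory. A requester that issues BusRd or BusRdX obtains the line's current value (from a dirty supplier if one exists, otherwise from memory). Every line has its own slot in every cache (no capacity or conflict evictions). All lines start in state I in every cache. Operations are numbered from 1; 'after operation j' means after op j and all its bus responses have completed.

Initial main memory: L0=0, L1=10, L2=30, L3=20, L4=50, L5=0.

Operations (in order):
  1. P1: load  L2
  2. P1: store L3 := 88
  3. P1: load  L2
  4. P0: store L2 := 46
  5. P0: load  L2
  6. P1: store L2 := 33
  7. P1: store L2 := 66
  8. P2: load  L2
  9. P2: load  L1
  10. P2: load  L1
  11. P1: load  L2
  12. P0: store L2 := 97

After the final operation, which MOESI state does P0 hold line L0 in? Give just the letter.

step 1: P1: load  L2  ⟶  IEI  (L2)  txn=BusRd  M[L2]=30
step 2: P1: store L3 := 88  ⟶  IMI  (L3)  txn=BusRdX  M[L3]=20
step 3: P1: load  L2  ⟶  IEI  (L2)  txn=∅  M[L2]=30
step 4: P0: store L2 := 46  ⟶  MII  (L2)  txn=BusRdX  M[L2]=30
step 5: P0: load  L2  ⟶  MII  (L2)  txn=∅  M[L2]=30
step 6: P1: store L2 := 33  ⟶  IMI  (L2)  txn=BusRdX+Flush  M[L2]=46
step 7: P1: store L2 := 66  ⟶  IMI  (L2)  txn=∅  M[L2]=46
step 8: P2: load  L2  ⟶  IOS  (L2)  txn=BusRd  M[L2]=46
step 9: P2: load  L1  ⟶  IIE  (L1)  txn=BusRd  M[L1]=10
step 10: P2: load  L1  ⟶  IIE  (L1)  txn=∅  M[L1]=10
step 11: P1: load  L2  ⟶  IOS  (L2)  txn=∅  M[L2]=46
step 12: P0: store L2 := 97  ⟶  MII  (L2)  txn=BusRdX+Flush  M[L2]=66

state = I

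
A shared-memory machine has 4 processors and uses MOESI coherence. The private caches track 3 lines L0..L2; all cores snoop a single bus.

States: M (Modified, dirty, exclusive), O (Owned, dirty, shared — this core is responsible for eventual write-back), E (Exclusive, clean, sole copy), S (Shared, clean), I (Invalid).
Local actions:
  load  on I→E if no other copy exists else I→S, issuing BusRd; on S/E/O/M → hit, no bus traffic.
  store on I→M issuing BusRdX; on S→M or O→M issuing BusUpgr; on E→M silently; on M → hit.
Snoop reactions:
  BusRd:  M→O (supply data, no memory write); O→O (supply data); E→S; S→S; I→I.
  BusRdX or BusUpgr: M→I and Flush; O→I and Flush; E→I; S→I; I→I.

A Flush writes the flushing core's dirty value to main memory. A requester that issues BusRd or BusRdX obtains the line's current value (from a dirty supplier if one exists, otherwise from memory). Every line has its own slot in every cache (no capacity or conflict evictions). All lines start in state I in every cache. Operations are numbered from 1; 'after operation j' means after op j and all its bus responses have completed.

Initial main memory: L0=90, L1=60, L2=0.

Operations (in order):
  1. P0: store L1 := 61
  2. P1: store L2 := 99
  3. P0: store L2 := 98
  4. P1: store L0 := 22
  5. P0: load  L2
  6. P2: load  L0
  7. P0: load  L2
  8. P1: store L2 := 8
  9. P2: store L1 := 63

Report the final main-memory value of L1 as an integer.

1. P0: store L1 := 61  bus=[BusRdX]  L1: P0=M P1=I P2=I P3=I  mem[L1]=60
2. P1: store L2 := 99  bus=[BusRdX]  L2: P0=I P1=M P2=I P3=I  mem[L2]=0
3. P0: store L2 := 98  bus=[BusRdX,Flush]  L2: P0=M P1=I P2=I P3=I  mem[L2]=99
4. P1: store L0 := 22  bus=[BusRdX]  L0: P0=I P1=M P2=I P3=I  mem[L0]=90
5. P0: load  L2  bus=[-]  L2: P0=M P1=I P2=I P3=I  mem[L2]=99
6. P2: load  L0  bus=[BusRd]  L0: P0=I P1=O P2=S P3=I  mem[L0]=90
7. P0: load  L2  bus=[-]  L2: P0=M P1=I P2=I P3=I  mem[L2]=99
8. P1: store L2 := 8  bus=[BusRdX,Flush]  L2: P0=I P1=M P2=I P3=I  mem[L2]=98
9. P2: store L1 := 63  bus=[BusRdX,Flush]  L1: P0=I P1=I P2=M P3=I  mem[L1]=61

memory[L1] = 61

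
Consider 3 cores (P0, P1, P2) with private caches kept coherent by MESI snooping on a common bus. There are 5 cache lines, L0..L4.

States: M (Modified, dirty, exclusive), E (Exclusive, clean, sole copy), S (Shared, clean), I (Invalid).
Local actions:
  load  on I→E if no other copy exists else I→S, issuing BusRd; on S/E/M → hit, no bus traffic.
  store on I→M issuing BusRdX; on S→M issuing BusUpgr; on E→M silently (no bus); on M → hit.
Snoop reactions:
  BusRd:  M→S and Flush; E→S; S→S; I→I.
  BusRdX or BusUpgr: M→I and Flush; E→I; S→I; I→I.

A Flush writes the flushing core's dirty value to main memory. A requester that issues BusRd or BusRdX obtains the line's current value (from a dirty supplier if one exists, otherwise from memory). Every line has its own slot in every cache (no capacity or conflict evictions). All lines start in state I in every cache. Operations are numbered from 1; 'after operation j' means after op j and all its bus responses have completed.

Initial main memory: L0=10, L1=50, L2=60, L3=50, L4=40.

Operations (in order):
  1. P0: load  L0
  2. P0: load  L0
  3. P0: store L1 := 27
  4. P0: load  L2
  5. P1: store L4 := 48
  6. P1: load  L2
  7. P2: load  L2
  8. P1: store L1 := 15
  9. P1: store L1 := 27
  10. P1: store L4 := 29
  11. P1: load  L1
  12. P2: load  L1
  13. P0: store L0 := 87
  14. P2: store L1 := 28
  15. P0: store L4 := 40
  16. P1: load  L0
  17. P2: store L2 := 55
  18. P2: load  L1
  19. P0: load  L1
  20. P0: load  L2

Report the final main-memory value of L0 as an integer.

1. P0: load  L0  bus=[BusRd]  L0: P0=E P1=I P2=I  mem[L0]=10
2. P0: load  L0  bus=[-]  L0: P0=E P1=I P2=I  mem[L0]=10
3. P0: store L1 := 27  bus=[BusRdX]  L1: P0=M P1=I P2=I  mem[L1]=50
4. P0: load  L2  bus=[BusRd]  L2: P0=E P1=I P2=I  mem[L2]=60
5. P1: store L4 := 48  bus=[BusRdX]  L4: P0=I P1=M P2=I  mem[L4]=40
6. P1: load  L2  bus=[BusRd]  L2: P0=S P1=S P2=I  mem[L2]=60
7. P2: load  L2  bus=[BusRd]  L2: P0=S P1=S P2=S  mem[L2]=60
8. P1: store L1 := 15  bus=[BusRdX,Flush]  L1: P0=I P1=M P2=I  mem[L1]=27
9. P1: store L1 := 27  bus=[-]  L1: P0=I P1=M P2=I  mem[L1]=27
10. P1: store L4 := 29  bus=[-]  L4: P0=I P1=M P2=I  mem[L4]=40
11. P1: load  L1  bus=[-]  L1: P0=I P1=M P2=I  mem[L1]=27
12. P2: load  L1  bus=[BusRd,Flush]  L1: P0=I P1=S P2=S  mem[L1]=27
13. P0: store L0 := 87  bus=[-]  L0: P0=M P1=I P2=I  mem[L0]=10
14. P2: store L1 := 28  bus=[BusUpgr]  L1: P0=I P1=I P2=M  mem[L1]=27
15. P0: store L4 := 40  bus=[BusRdX,Flush]  L4: P0=M P1=I P2=I  mem[L4]=29
16. P1: load  L0  bus=[BusRd,Flush]  L0: P0=S P1=S P2=I  mem[L0]=87
17. P2: store L2 := 55  bus=[BusUpgr]  L2: P0=I P1=I P2=M  mem[L2]=60
18. P2: load  L1  bus=[-]  L1: P0=I P1=I P2=M  mem[L1]=27
19. P0: load  L1  bus=[BusRd,Flush]  L1: P0=S P1=I P2=S  mem[L1]=28
20. P0: load  L2  bus=[BusRd,Flush]  L2: P0=S P1=I P2=S  mem[L2]=55

memory[L0] = 87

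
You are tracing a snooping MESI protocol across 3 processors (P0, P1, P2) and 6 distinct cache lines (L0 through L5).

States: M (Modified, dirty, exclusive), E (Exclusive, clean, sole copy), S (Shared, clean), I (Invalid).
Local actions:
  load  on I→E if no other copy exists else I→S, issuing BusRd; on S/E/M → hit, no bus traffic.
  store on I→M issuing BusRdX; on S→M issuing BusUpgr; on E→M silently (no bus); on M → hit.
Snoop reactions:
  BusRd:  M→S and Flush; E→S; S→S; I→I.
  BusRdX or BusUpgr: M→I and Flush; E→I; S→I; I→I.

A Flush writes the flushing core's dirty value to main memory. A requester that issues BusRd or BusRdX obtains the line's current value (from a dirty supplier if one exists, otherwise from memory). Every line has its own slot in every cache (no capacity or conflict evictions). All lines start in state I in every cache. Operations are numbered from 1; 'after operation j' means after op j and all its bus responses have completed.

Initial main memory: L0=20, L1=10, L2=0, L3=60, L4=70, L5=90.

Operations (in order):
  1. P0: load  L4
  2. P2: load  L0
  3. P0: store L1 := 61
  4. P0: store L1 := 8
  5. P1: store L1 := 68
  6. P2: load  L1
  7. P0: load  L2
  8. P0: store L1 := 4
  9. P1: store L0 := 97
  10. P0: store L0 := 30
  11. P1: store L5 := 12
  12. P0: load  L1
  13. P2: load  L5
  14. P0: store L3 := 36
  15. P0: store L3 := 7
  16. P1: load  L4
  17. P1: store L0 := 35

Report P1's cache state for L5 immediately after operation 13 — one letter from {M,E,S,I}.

state = S

1. P0: load  L4  bus=[BusRd]  L4: P0=E P1=I P2=I  mem[L4]=70
2. P2: load  L0  bus=[BusRd]  L0: P0=I P1=I P2=E  mem[L0]=20
3. P0: store L1 := 61  bus=[BusRdX]  L1: P0=M P1=I P2=I  mem[L1]=10
4. P0: store L1 := 8  bus=[-]  L1: P0=M P1=I P2=I  mem[L1]=10
5. P1: store L1 := 68  bus=[BusRdX,Flush]  L1: P0=I P1=M P2=I  mem[L1]=8
6. P2: load  L1  bus=[BusRd,Flush]  L1: P0=I P1=S P2=S  mem[L1]=68
7. P0: load  L2  bus=[BusRd]  L2: P0=E P1=I P2=I  mem[L2]=0
8. P0: store L1 := 4  bus=[BusRdX]  L1: P0=M P1=I P2=I  mem[L1]=68
9. P1: store L0 := 97  bus=[BusRdX]  L0: P0=I P1=M P2=I  mem[L0]=20
10. P0: store L0 := 30  bus=[BusRdX,Flush]  L0: P0=M P1=I P2=I  mem[L0]=97
11. P1: store L5 := 12  bus=[BusRdX]  L5: P0=I P1=M P2=I  mem[L5]=90
12. P0: load  L1  bus=[-]  L1: P0=M P1=I P2=I  mem[L1]=68
13. P2: load  L5  bus=[BusRd,Flush]  L5: P0=I P1=S P2=S  mem[L5]=12
14. P0: store L3 := 36  bus=[BusRdX]  L3: P0=M P1=I P2=I  mem[L3]=60
15. P0: store L3 := 7  bus=[-]  L3: P0=M P1=I P2=I  mem[L3]=60
16. P1: load  L4  bus=[BusRd]  L4: P0=S P1=S P2=I  mem[L4]=70
17. P1: store L0 := 35  bus=[BusRdX,Flush]  L0: P0=I P1=M P2=I  mem[L0]=30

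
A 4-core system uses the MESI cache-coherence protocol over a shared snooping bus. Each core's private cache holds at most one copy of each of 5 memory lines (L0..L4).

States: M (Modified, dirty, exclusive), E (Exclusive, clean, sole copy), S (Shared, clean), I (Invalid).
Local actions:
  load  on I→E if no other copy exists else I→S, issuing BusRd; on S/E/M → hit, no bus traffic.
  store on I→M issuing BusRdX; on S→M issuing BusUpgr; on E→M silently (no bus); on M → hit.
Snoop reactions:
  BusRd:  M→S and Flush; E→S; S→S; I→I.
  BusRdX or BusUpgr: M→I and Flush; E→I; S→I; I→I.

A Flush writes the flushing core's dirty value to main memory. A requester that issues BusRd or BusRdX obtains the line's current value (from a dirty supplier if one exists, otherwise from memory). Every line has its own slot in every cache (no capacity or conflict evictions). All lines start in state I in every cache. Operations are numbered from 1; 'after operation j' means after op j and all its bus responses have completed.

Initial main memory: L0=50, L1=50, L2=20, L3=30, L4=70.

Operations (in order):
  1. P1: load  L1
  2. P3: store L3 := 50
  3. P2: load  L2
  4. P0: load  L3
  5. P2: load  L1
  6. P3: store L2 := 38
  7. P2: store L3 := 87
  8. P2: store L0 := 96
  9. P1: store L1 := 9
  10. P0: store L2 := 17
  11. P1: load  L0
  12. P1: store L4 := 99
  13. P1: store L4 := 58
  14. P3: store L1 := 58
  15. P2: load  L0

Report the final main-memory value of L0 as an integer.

memory[L0] = 96

  op1 P1: load  L1 → I/E/I/I on L1; bus BusRd; mem=50
  op2 P3: store L3 := 50 → I/I/I/M on L3; bus BusRdX; mem=30
  op3 P2: load  L2 → I/I/E/I on L2; bus BusRd; mem=20
  op4 P0: load  L3 → S/I/I/S on L3; bus BusRd Flush; mem=50
  op5 P2: load  L1 → I/S/S/I on L1; bus BusRd; mem=50
  op6 P3: store L2 := 38 → I/I/I/M on L2; bus BusRdX; mem=20
  op7 P2: store L3 := 87 → I/I/M/I on L3; bus BusRdX; mem=50
  op8 P2: store L0 := 96 → I/I/M/I on L0; bus BusRdX; mem=50
  op9 P1: store L1 := 9 → I/M/I/I on L1; bus BusUpgr; mem=50
  op10 P0: store L2 := 17 → M/I/I/I on L2; bus BusRdX Flush; mem=38
  op11 P1: load  L0 → I/S/S/I on L0; bus BusRd Flush; mem=96
  op12 P1: store L4 := 99 → I/M/I/I on L4; bus BusRdX; mem=70
  op13 P1: store L4 := 58 → I/M/I/I on L4; bus (none); mem=70
  op14 P3: store L1 := 58 → I/I/I/M on L1; bus BusRdX Flush; mem=9
  op15 P2: load  L0 → I/S/S/I on L0; bus (none); mem=96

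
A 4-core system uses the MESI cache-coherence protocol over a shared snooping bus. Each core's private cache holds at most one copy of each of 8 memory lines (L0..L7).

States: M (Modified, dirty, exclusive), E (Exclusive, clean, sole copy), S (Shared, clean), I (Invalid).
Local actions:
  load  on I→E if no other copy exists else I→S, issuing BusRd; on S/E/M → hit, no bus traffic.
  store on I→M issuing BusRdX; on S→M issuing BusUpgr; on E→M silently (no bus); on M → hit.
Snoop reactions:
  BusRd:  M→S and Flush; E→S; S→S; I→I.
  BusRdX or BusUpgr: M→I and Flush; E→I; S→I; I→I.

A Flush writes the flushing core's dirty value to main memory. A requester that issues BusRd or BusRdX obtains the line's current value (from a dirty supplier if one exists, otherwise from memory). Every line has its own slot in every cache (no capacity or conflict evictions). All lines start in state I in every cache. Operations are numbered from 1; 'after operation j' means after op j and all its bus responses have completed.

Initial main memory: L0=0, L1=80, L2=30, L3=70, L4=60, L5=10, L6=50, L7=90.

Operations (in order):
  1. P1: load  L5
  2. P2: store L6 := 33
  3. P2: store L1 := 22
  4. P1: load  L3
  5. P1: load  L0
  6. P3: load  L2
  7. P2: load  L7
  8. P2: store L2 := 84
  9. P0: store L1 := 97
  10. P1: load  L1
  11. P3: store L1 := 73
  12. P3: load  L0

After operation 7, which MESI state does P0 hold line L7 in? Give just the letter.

[1] P1: load  L5 | P0:I, P1:E(10), P2:I, P3:I | bus: BusRd
[2] P2: store L6 := 33 | P0:I, P1:I, P2:M(33), P3:I | bus: BusRdX
[3] P2: store L1 := 22 | P0:I, P1:I, P2:M(22), P3:I | bus: BusRdX
[4] P1: load  L3 | P0:I, P1:E(70), P2:I, P3:I | bus: BusRd
[5] P1: load  L0 | P0:I, P1:E(0), P2:I, P3:I | bus: BusRd
[6] P3: load  L2 | P0:I, P1:I, P2:I, P3:E(30) | bus: BusRd
[7] P2: load  L7 | P0:I, P1:I, P2:E(90), P3:I | bus: BusRd
[8] P2: store L2 := 84 | P0:I, P1:I, P2:M(84), P3:I | bus: BusRdX
[9] P0: store L1 := 97 | P0:M(97), P1:I, P2:I, P3:I | bus: BusRdX,Flush
[10] P1: load  L1 | P0:S(97), P1:S(97), P2:I, P3:I | bus: BusRd,Flush
[11] P3: store L1 := 73 | P0:I, P1:I, P2:I, P3:M(73) | bus: BusRdX
[12] P3: load  L0 | P0:I, P1:S(0), P2:I, P3:S(0) | bus: BusRd

state = I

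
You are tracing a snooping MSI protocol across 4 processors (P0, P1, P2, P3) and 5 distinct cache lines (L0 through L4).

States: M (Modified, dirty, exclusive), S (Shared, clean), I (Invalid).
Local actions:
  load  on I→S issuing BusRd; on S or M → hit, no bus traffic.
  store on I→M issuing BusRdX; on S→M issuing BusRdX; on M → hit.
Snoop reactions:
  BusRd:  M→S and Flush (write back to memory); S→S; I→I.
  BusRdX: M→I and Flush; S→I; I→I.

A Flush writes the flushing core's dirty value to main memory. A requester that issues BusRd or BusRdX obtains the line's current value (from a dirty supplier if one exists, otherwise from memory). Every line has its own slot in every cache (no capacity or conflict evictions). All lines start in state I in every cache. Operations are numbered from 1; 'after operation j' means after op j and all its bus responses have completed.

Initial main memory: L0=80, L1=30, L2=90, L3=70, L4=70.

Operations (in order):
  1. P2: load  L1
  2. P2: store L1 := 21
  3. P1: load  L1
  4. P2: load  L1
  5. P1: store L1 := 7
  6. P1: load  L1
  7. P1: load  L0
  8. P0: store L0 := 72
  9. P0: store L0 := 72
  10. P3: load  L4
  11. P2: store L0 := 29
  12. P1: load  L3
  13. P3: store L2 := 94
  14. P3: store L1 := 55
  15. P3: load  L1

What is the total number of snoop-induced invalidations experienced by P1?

  op1 P2: load  L1 → I/I/S/I on L1; bus BusRd; mem=30
  op2 P2: store L1 := 21 → I/I/M/I on L1; bus BusRdX; mem=30
  op3 P1: load  L1 → I/S/S/I on L1; bus BusRd Flush; mem=21
  op4 P2: load  L1 → I/S/S/I on L1; bus (none); mem=21
  op5 P1: store L1 := 7 → I/M/I/I on L1; bus BusRdX; mem=21
  op6 P1: load  L1 → I/M/I/I on L1; bus (none); mem=21
  op7 P1: load  L0 → I/S/I/I on L0; bus BusRd; mem=80
  op8 P0: store L0 := 72 → M/I/I/I on L0; bus BusRdX; mem=80
  op9 P0: store L0 := 72 → M/I/I/I on L0; bus (none); mem=80
  op10 P3: load  L4 → I/I/I/S on L4; bus BusRd; mem=70
  op11 P2: store L0 := 29 → I/I/M/I on L0; bus BusRdX Flush; mem=72
  op12 P1: load  L3 → I/S/I/I on L3; bus BusRd; mem=70
  op13 P3: store L2 := 94 → I/I/I/M on L2; bus BusRdX; mem=90
  op14 P3: store L1 := 55 → I/I/I/M on L1; bus BusRdX Flush; mem=7
  op15 P3: load  L1 → I/I/I/M on L1; bus (none); mem=7

invalidations = 2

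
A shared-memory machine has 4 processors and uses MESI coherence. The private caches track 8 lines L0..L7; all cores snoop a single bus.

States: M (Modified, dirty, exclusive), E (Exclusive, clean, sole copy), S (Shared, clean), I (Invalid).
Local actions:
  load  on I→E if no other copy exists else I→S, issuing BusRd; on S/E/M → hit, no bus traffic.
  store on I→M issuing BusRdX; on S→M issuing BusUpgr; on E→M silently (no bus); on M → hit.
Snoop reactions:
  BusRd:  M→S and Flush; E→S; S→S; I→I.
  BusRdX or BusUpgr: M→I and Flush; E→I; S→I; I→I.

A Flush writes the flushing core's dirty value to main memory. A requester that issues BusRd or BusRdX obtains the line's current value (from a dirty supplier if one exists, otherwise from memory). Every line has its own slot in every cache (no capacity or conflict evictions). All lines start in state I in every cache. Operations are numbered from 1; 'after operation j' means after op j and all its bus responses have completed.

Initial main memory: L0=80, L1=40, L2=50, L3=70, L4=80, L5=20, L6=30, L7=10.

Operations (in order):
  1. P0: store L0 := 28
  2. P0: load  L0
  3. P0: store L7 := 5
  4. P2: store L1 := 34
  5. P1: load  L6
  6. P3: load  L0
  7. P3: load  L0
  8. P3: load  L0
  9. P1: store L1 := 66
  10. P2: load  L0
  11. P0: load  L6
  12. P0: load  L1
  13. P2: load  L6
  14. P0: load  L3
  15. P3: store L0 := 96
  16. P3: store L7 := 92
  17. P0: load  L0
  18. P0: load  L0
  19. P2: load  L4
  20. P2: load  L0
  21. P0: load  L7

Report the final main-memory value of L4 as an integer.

[1] P0: store L0 := 28 | P0:M(28), P1:I, P2:I, P3:I | bus: BusRdX
[2] P0: load  L0 | P0:M(28), P1:I, P2:I, P3:I | bus: none
[3] P0: store L7 := 5 | P0:M(5), P1:I, P2:I, P3:I | bus: BusRdX
[4] P2: store L1 := 34 | P0:I, P1:I, P2:M(34), P3:I | bus: BusRdX
[5] P1: load  L6 | P0:I, P1:E(30), P2:I, P3:I | bus: BusRd
[6] P3: load  L0 | P0:S(28), P1:I, P2:I, P3:S(28) | bus: BusRd,Flush
[7] P3: load  L0 | P0:S(28), P1:I, P2:I, P3:S(28) | bus: none
[8] P3: load  L0 | P0:S(28), P1:I, P2:I, P3:S(28) | bus: none
[9] P1: store L1 := 66 | P0:I, P1:M(66), P2:I, P3:I | bus: BusRdX,Flush
[10] P2: load  L0 | P0:S(28), P1:I, P2:S(28), P3:S(28) | bus: BusRd
[11] P0: load  L6 | P0:S(30), P1:S(30), P2:I, P3:I | bus: BusRd
[12] P0: load  L1 | P0:S(66), P1:S(66), P2:I, P3:I | bus: BusRd,Flush
[13] P2: load  L6 | P0:S(30), P1:S(30), P2:S(30), P3:I | bus: BusRd
[14] P0: load  L3 | P0:E(70), P1:I, P2:I, P3:I | bus: BusRd
[15] P3: store L0 := 96 | P0:I, P1:I, P2:I, P3:M(96) | bus: BusUpgr
[16] P3: store L7 := 92 | P0:I, P1:I, P2:I, P3:M(92) | bus: BusRdX,Flush
[17] P0: load  L0 | P0:S(96), P1:I, P2:I, P3:S(96) | bus: BusRd,Flush
[18] P0: load  L0 | P0:S(96), P1:I, P2:I, P3:S(96) | bus: none
[19] P2: load  L4 | P0:I, P1:I, P2:E(80), P3:I | bus: BusRd
[20] P2: load  L0 | P0:S(96), P1:I, P2:S(96), P3:S(96) | bus: BusRd
[21] P0: load  L7 | P0:S(92), P1:I, P2:I, P3:S(92) | bus: BusRd,Flush

memory[L4] = 80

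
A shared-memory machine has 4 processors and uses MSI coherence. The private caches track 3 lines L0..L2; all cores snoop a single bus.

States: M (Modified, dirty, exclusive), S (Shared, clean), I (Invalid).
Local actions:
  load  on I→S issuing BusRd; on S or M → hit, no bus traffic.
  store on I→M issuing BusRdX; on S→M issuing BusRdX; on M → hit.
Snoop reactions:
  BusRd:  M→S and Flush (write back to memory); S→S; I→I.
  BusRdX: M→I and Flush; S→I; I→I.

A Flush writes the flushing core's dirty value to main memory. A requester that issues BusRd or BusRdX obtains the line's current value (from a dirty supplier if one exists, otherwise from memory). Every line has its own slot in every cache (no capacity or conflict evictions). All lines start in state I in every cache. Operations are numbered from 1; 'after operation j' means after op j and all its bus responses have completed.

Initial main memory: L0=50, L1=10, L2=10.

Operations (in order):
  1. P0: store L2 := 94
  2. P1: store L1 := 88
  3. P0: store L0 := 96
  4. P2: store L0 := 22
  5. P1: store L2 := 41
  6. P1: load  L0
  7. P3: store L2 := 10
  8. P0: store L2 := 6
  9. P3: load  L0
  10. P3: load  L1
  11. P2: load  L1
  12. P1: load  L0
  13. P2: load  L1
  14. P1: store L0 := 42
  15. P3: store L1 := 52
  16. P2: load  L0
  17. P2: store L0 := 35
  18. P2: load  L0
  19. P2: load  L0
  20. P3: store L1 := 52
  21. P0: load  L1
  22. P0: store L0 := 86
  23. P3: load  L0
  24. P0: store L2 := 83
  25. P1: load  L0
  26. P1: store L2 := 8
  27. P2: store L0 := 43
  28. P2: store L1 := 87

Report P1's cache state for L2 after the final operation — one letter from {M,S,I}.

state = M

[1] P0: store L2 := 94 | P0:M(94), P1:I, P2:I, P3:I | bus: BusRdX
[2] P1: store L1 := 88 | P0:I, P1:M(88), P2:I, P3:I | bus: BusRdX
[3] P0: store L0 := 96 | P0:M(96), P1:I, P2:I, P3:I | bus: BusRdX
[4] P2: store L0 := 22 | P0:I, P1:I, P2:M(22), P3:I | bus: BusRdX,Flush
[5] P1: store L2 := 41 | P0:I, P1:M(41), P2:I, P3:I | bus: BusRdX,Flush
[6] P1: load  L0 | P0:I, P1:S(22), P2:S(22), P3:I | bus: BusRd,Flush
[7] P3: store L2 := 10 | P0:I, P1:I, P2:I, P3:M(10) | bus: BusRdX,Flush
[8] P0: store L2 := 6 | P0:M(6), P1:I, P2:I, P3:I | bus: BusRdX,Flush
[9] P3: load  L0 | P0:I, P1:S(22), P2:S(22), P3:S(22) | bus: BusRd
[10] P3: load  L1 | P0:I, P1:S(88), P2:I, P3:S(88) | bus: BusRd,Flush
[11] P2: load  L1 | P0:I, P1:S(88), P2:S(88), P3:S(88) | bus: BusRd
[12] P1: load  L0 | P0:I, P1:S(22), P2:S(22), P3:S(22) | bus: none
[13] P2: load  L1 | P0:I, P1:S(88), P2:S(88), P3:S(88) | bus: none
[14] P1: store L0 := 42 | P0:I, P1:M(42), P2:I, P3:I | bus: BusRdX
[15] P3: store L1 := 52 | P0:I, P1:I, P2:I, P3:M(52) | bus: BusRdX
[16] P2: load  L0 | P0:I, P1:S(42), P2:S(42), P3:I | bus: BusRd,Flush
[17] P2: store L0 := 35 | P0:I, P1:I, P2:M(35), P3:I | bus: BusRdX
[18] P2: load  L0 | P0:I, P1:I, P2:M(35), P3:I | bus: none
[19] P2: load  L0 | P0:I, P1:I, P2:M(35), P3:I | bus: none
[20] P3: store L1 := 52 | P0:I, P1:I, P2:I, P3:M(52) | bus: none
[21] P0: load  L1 | P0:S(52), P1:I, P2:I, P3:S(52) | bus: BusRd,Flush
[22] P0: store L0 := 86 | P0:M(86), P1:I, P2:I, P3:I | bus: BusRdX,Flush
[23] P3: load  L0 | P0:S(86), P1:I, P2:I, P3:S(86) | bus: BusRd,Flush
[24] P0: store L2 := 83 | P0:M(83), P1:I, P2:I, P3:I | bus: none
[25] P1: load  L0 | P0:S(86), P1:S(86), P2:I, P3:S(86) | bus: BusRd
[26] P1: store L2 := 8 | P0:I, P1:M(8), P2:I, P3:I | bus: BusRdX,Flush
[27] P2: store L0 := 43 | P0:I, P1:I, P2:M(43), P3:I | bus: BusRdX
[28] P2: store L1 := 87 | P0:I, P1:I, P2:M(87), P3:I | bus: BusRdX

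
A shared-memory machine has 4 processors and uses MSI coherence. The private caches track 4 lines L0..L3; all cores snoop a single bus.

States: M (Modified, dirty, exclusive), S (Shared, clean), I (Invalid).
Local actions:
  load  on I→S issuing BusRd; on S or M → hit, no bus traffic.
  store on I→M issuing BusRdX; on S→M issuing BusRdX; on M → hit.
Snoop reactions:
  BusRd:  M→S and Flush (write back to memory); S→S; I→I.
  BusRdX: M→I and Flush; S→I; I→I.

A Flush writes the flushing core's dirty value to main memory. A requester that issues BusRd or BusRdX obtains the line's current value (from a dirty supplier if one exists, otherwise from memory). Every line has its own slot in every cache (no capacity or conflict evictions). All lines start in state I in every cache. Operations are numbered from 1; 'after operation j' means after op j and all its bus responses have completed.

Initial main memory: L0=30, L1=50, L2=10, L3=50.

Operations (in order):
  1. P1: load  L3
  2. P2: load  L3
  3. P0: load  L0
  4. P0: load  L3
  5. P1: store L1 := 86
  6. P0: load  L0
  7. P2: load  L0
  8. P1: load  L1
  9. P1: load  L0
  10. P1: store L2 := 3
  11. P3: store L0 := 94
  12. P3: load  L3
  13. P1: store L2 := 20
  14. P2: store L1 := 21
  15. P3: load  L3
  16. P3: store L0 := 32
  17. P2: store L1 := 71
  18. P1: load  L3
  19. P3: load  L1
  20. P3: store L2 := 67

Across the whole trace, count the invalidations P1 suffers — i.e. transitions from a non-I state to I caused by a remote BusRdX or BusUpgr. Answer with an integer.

invalidations = 3

  op1 P1: load  L3 → I/S/I/I on L3; bus BusRd; mem=50
  op2 P2: load  L3 → I/S/S/I on L3; bus BusRd; mem=50
  op3 P0: load  L0 → S/I/I/I on L0; bus BusRd; mem=30
  op4 P0: load  L3 → S/S/S/I on L3; bus BusRd; mem=50
  op5 P1: store L1 := 86 → I/M/I/I on L1; bus BusRdX; mem=50
  op6 P0: load  L0 → S/I/I/I on L0; bus (none); mem=30
  op7 P2: load  L0 → S/I/S/I on L0; bus BusRd; mem=30
  op8 P1: load  L1 → I/M/I/I on L1; bus (none); mem=50
  op9 P1: load  L0 → S/S/S/I on L0; bus BusRd; mem=30
  op10 P1: store L2 := 3 → I/M/I/I on L2; bus BusRdX; mem=10
  op11 P3: store L0 := 94 → I/I/I/M on L0; bus BusRdX; mem=30
  op12 P3: load  L3 → S/S/S/S on L3; bus BusRd; mem=50
  op13 P1: store L2 := 20 → I/M/I/I on L2; bus (none); mem=10
  op14 P2: store L1 := 21 → I/I/M/I on L1; bus BusRdX Flush; mem=86
  op15 P3: load  L3 → S/S/S/S on L3; bus (none); mem=50
  op16 P3: store L0 := 32 → I/I/I/M on L0; bus (none); mem=30
  op17 P2: store L1 := 71 → I/I/M/I on L1; bus (none); mem=86
  op18 P1: load  L3 → S/S/S/S on L3; bus (none); mem=50
  op19 P3: load  L1 → I/I/S/S on L1; bus BusRd Flush; mem=71
  op20 P3: store L2 := 67 → I/I/I/M on L2; bus BusRdX Flush; mem=20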